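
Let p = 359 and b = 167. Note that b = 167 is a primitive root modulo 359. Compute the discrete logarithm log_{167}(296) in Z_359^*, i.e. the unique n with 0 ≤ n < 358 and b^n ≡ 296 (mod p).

Baby-step giant-step with m = ceil(sqrt(358)) = 19.
Baby table (167^j mod 359 for j=0..18):
  0:1  1:167  2:246  3:156  4:204  5:322  6:283  7:232
  8:331  9:350  10:292  11:299  12:32  13:318  14:333  15:325
  16:66  17:252  18:81
Giant step factor: 167^(-19) ≡ 231 (mod 359).
Scan 296·231^i mod 359 for i = 0, 1, …:
  i=0: 296   i=1: 166   i=2: 292
Match at i=2, j=10: n = 2·19 + 10 = 48.

48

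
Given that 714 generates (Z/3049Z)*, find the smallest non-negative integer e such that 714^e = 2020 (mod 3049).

1860

Baby-step giant-step with m = ceil(sqrt(3048)) = 56.
Baby table (714^j mod 3049 for j=0..55):
  0:1  1:714  2:613  3:1675  4:742  5:2311  6:545  7:1907
  8:1744  9:1224  10:1922  11:258  12:1272  13:2655  14:2241  15:2398
  16:1683  17:356  18:1117  19:1749  20:1745  21:1938  22:2535  23:1933
  24:2014  25:1917  26:2786  27:1256  28:378  29:1580  30:3039  31:2007
  32:3017  33:1544  34:1727  35:1282  36:648  37:2273  38:854  39:3005
  40:2123  41:469  42:2525  43:891  44:1982  45:412  46:1464  47:2538
  48:1026  49:804  50:844  51:1963  52:2091  53:2013  54:1203  55:2173
Giant step factor: 714^(-56) ≡ 1288 (mod 3049).
Scan 2020·1288^i mod 3049 for i = 0, 1, …:
  i=0: 2020   i=1: 963   i=2: 2450   i=3: 2934
  i=4: 1281   i=5: 419   i=6: 3048   i=7: 1761
  i=8: 2761   i=9: 1034     …   i=32: 607
  i=33: 1272
Match at i=33, j=12: e = 33·56 + 12 = 1860.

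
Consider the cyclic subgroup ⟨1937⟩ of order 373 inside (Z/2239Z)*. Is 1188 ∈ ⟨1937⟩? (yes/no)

1188 ∈ ⟨1937⟩ iff 1188^373 ≡ 1 (mod 2239), since |⟨1937⟩| = 373.
1188^373 mod 2239 = 1944.
Since 1944 ≠ 1, 1188 does not lie in the subgroup.

no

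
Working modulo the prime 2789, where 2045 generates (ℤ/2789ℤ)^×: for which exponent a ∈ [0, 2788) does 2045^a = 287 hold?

2545

Baby-step giant-step with m = ceil(sqrt(2788)) = 53.
Baby table (2045^j mod 2789 for j=0..52):
  0:1  1:2045  2:1314  3:1323  4:205  5:875  6:1626  7:682
  8:190  9:879  10:1439  11:360  12:2693  13:1699  14:2150  15:1286
  16:2632  17:2459  18:88  19:1464  20:1283  21:2075  22:1306  23:1697
  24:849  25:1447  26:2775  27:2049  28:1127  29:1001  30:2708  31:1695
  32:2337  33:1608  34:129  35:1639  36:2166  37:538  38:1344  39:1315
  40:579  41:1519  42:2198  43:1831  44:1557  45:1816  46:1561  47:1629
  48:1239  49:1343  50:2059  51:2054  52:196
Giant step factor: 2045^(-53) ≡ 466 (mod 2789).
Scan 287·466^i mod 2789 for i = 0, 1, …:
  i=0: 287   i=1: 2659   i=2: 778   i=3: 2767
  i=4: 904   i=5: 125   i=6: 2470   i=7: 1952
  i=8: 418   i=9: 2347     …   i=47: 956
  i=48: 2045
Match at i=48, j=1: a = 48·53 + 1 = 2545.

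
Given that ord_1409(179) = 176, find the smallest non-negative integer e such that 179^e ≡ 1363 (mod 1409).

152

Baby-step giant-step with m = ceil(sqrt(176)) = 14.
Baby table (179^j mod 1409 for j=0..13):
  0:1  1:179  2:1043  3:709  4:101  5:1171  6:1077  7:1159
  8:338  9:1324  10:284  11:112  12:322  13:1278
Giant step factor: 179^(-14) ≡ 1026 (mod 1409).
Scan 1363·1026^i mod 1409 for i = 0, 1, …:
  i=0: 1363   i=1: 710   i=2: 7   i=3: 137
  i=4: 1071   i=5: 1235   i=6: 419   i=7: 149
  i=8: 702   i=9: 253   i=10: 322
Match at i=10, j=12: e = 10·14 + 12 = 152.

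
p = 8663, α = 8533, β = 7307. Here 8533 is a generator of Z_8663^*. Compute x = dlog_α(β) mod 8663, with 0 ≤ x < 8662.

7344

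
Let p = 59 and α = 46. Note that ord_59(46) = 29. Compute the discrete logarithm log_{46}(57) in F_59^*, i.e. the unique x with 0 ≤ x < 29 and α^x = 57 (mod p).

20

Successive powers of 46 modulo 59:
  46^0=1  46^1=46  46^2=51  46^3=45  46^4=5  46^5=53
  46^6=19  46^7=48  46^8=25  46^9=29  46^10=36  46^11=4
  46^12=7  46^13=27  46^14=3  46^15=20  46^16=35  46^17=17
  46^18=15  46^19=41  46^20=57
So 46^20 ≡ 57 (mod 59), giving x = 20.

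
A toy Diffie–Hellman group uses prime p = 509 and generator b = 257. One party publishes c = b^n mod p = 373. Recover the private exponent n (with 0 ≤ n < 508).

173

Baby-step giant-step with m = ceil(sqrt(508)) = 23.
Baby table (257^j mod 509 for j=0..22):
  0:1  1:257  2:388  3:461  4:389  5:209  6:268  7:161
  8:148  9:370  10:416  11:22  12:55  13:392  14:471  15:414
  16:17  17:297  18:488  19:202  20:505  21:499  22:484
Giant step factor: 257^(-23) ≡ 114 (mod 509).
Scan 373·114^i mod 509 for i = 0, 1, …:
  i=0: 373   i=1: 275   i=2: 301   i=3: 211
  i=4: 131   i=5: 173   i=6: 380   i=7: 55
Match at i=7, j=12: n = 7·23 + 12 = 173.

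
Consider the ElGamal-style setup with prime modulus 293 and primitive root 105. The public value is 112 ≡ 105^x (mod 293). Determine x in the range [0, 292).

187

Baby-step giant-step with m = ceil(sqrt(292)) = 18.
Baby table (105^j mod 293 for j=0..17):
  0:1  1:105  2:184  3:275  4:161  5:204  6:31  7:32
  8:137  9:28  10:10  11:171  12:82  13:113  14:145  15:282
  16:17  17:27
Giant step factor: 105^(-18) ≡ 37 (mod 293).
Scan 112·37^i mod 293 for i = 0, 1, …:
  i=0: 112   i=1: 42   i=2: 89   i=3: 70
  i=4: 246   i=5: 19   i=6: 117   i=7: 227
  i=8: 195   i=9: 183   i=10: 32
Match at i=10, j=7: x = 10·18 + 7 = 187.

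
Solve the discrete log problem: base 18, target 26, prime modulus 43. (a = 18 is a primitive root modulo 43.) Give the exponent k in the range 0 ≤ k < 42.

31

Baby-step giant-step with m = ceil(sqrt(42)) = 7.
Baby table (18^j mod 43 for j=0..6):
  0:1  1:18  2:23  3:27  4:13  5:19  6:41
Giant step factor: 18^(-7) ≡ 37 (mod 43).
Scan 26·37^i mod 43 for i = 0, 1, …:
  i=0: 26   i=1: 16   i=2: 33   i=3: 17
  i=4: 27
Match at i=4, j=3: k = 4·7 + 3 = 31.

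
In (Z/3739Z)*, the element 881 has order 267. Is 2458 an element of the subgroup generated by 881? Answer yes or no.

no

2458 ∈ ⟨881⟩ iff 2458^267 ≡ 1 (mod 3739), since |⟨881⟩| = 267.
2458^267 mod 3739 = 102.
Since 102 ≠ 1, 2458 does not lie in the subgroup.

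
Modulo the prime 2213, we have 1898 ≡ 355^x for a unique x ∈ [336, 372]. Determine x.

353

Compute 355^336 mod 2213 = 1884, then multiply by 355 repeatedly:
  355^336=1884  355^337=494  355^338=543  355^339=234  355^340=1189
  355^341=1625  355^342=1495  355^343=1818  355^344=1407  355^345=1560
  355^346=550  355^347=506  355^348=377  355^349=1055  355^350=528
  355^351=1548  355^352=716  355^353=1898
Found 1898 at exponent 353.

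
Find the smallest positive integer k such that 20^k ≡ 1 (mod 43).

The order of 20 must divide p − 1 = 42 = 2 · 3 · 7.
Divisors: 1, 2, 3, 6, 7, 14, 21, 42.
Check each in increasing order: 20^1 ≡ 20;  20^2 ≡ 13;  20^3 ≡ 2;  20^6 ≡ 4;  20^7 ≡ 37;  20^14 ≡ 36;  20^21 ≡ 42;  20^42 ≡ 1.
Smallest exponent giving 1 is 42.

42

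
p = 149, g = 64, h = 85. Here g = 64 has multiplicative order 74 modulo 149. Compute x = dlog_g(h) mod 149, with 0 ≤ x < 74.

38

Baby-step giant-step with m = ceil(sqrt(74)) = 9.
Baby table (64^j mod 149 for j=0..8):
  0:1  1:64  2:73  3:53  4:114  5:144  6:127  7:82
  8:33
Giant step factor: 64^(-9) ≡ 86 (mod 149).
Scan 85·86^i mod 149 for i = 0, 1, …:
  i=0: 85   i=1: 9   i=2: 29   i=3: 110
  i=4: 73
Match at i=4, j=2: x = 4·9 + 2 = 38.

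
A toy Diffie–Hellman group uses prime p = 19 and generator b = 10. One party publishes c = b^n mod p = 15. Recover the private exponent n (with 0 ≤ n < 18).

Successive powers of 10 modulo 19:
  10^0=1  10^1=10  10^2=5  10^3=12  10^4=6  10^5=3
  10^6=11  10^7=15
So 10^7 ≡ 15 (mod 19), giving n = 7.

7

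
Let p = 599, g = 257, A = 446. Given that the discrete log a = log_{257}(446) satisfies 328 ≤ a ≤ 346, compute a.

335

Compute 257^328 mod 599 = 332, then multiply by 257 repeatedly:
  257^328=332  257^329=266  257^330=76  257^331=364  257^332=104
  257^333=372  257^334=363  257^335=446
Found 446 at exponent 335.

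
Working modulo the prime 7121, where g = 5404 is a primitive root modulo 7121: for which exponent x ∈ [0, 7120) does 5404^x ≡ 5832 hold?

Baby-step giant-step with m = ceil(sqrt(7120)) = 85.
Baby table (5404^j mod 7121 for j=0..84):
  0:1  1:5404  2:7116  3:1464  4:25  5:6922  6:6996  7:995
  8:625  9:2146  10:3996  11:3512  12:1383  13:3803  14:206  15:2348
  16:6091  17:2502  18:5150  19:1732  20:2734  21:5582  22:572  23:574
  24:4261  25:4251  26:58  27:108  28:6831  29:6581  30:1450  31:2700
  32:6992  33:742  34:645  35:3411  36:3896  37:4308  38:1883  39:6944
  40:4827  41:885  42:4349  43:2696  44:6739  45:762  46:1910  47:3311
  48:4692  49:4808  50:5024  51:4444  52:3364  53:6264  54:4543  55:4285
  56:5769  57:7059  58:6760  59:310  60:1805  61:5571  62:5217  63:629
  64:2399  65:3976  66:2247  67:1483  68:3007  69:6827  70:6328  71:1470
  72:3965  73:6892  74:1538  75:1145  76:6552  77:1396  78:2845  79:141
  80:17  81:6416  82:7036  83:3525  84:425
Giant step factor: 5404^(-85) ≡ 6780 (mod 7121).
Scan 5832·6780^i mod 7121 for i = 0, 1, …:
  i=0: 5832   i=1: 5168   i=2: 3720   i=3: 6139
  i=4: 175   i=5: 4414   i=6: 4478   i=7: 4017
  i=8: 4556   i=9: 5903   i=10: 2320   i=11: 6432
  i=12: 7077   i=13: 762
Match at i=13, j=45: x = 13·85 + 45 = 1150.

1150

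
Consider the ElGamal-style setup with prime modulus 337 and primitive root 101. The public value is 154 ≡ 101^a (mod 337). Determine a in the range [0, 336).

47

Baby-step giant-step with m = ceil(sqrt(336)) = 19.
Baby table (101^j mod 337 for j=0..18):
  0:1  1:101  2:91  3:92  4:193  5:284  6:39  7:232
  8:179  9:218  10:113  11:292  12:173  13:286  14:241  15:77
  16:26  17:267  18:7
Giant step factor: 101^(-19) ≡ 143 (mod 337).
Scan 154·143^i mod 337 for i = 0, 1, …:
  i=0: 154   i=1: 117   i=2: 218
Match at i=2, j=9: a = 2·19 + 9 = 47.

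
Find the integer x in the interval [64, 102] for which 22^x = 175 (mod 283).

84

Compute 22^64 mod 283 = 203, then multiply by 22 repeatedly:
  22^64=203  22^65=221  22^66=51  22^67=273  22^68=63
  22^69=254  22^70=211  22^71=114  22^72=244  22^73=274
  22^74=85  22^75=172  22^76=105  22^77=46  22^78=163
  22^79=190  22^80=218  22^81=268  22^82=236  22^83=98
  22^84=175
Found 175 at exponent 84.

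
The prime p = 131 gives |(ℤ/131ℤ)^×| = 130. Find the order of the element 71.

26

The order of 71 must divide p − 1 = 130 = 2 · 5 · 13.
Divisors: 1, 2, 5, 10, 13, 26, 65, 130.
Check each in increasing order: 71^1 ≡ 71;  71^2 ≡ 63;  71^5 ≡ 18;  71^10 ≡ 62;  71^13 ≡ 130;  71^26 ≡ 1.
Smallest exponent giving 1 is 26.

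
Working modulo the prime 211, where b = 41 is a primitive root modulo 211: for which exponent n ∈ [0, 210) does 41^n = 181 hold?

Baby-step giant-step with m = ceil(sqrt(210)) = 15.
Baby table (41^j mod 211 for j=0..14):
  0:1  1:41  2:204  3:135  4:49  5:110  6:79  7:74
  8:80  9:115  10:73  11:39  12:122  13:149  14:201
Giant step factor: 41^(-15) ≡ 88 (mod 211).
Scan 181·88^i mod 211 for i = 0, 1, …:
  i=0: 181   i=1: 103   i=2: 202   i=3: 52
  i=4: 145   i=5: 100   i=6: 149
Match at i=6, j=13: n = 6·15 + 13 = 103.

103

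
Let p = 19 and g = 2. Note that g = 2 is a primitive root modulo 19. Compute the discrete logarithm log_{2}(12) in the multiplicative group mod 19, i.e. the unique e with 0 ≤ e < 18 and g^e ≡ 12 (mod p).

15

Successive powers of 2 modulo 19:
  2^0=1  2^1=2  2^2=4  2^3=8  2^4=16  2^5=13
  2^6=7  2^7=14  2^8=9  2^9=18  2^10=17  2^11=15
  2^12=11  2^13=3  2^14=6  2^15=12
So 2^15 ≡ 12 (mod 19), giving e = 15.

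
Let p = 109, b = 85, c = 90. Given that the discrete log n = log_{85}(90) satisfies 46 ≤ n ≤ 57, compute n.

57

Compute 85^46 mod 109 = 106, then multiply by 85 repeatedly:
  85^46=106  85^47=72  85^48=16  85^49=52  85^50=60
  85^51=86  85^52=7  85^53=50  85^54=108  85^55=24
  85^56=78  85^57=90
Found 90 at exponent 57.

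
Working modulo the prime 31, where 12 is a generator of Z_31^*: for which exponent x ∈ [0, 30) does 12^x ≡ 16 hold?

Successive powers of 12 modulo 31:
  12^0=1  12^1=12  12^2=20  12^3=23  12^4=28  12^5=26
  12^6=2  12^7=24  12^8=9  12^9=15  12^10=25  12^11=21
  12^12=4  12^13=17  12^14=18  12^15=30  12^16=19  12^17=11
  12^18=8  12^19=3  12^20=5  12^21=29  12^22=7  12^23=22
  12^24=16
So 12^24 ≡ 16 (mod 31), giving x = 24.

24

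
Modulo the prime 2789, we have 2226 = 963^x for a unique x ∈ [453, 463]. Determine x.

460

Compute 963^453 mod 2789 = 179, then multiply by 963 repeatedly:
  963^453=179  963^454=2248  963^455=560  963^456=1003  963^457=895
  963^458=84  963^459=11  963^460=2226
Found 2226 at exponent 460.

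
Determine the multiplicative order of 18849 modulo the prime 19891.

19890

The order of 18849 must divide p − 1 = 19890 = 2 · 3^2 · 5 · 13 · 17.
Divisors: 1, 2, 3, 5, 6, 9, 10, 13, 15, 17, 18, 26, 30, 34, 39, 45, 51, 65, 78, 85, 90, 102, 117, 130, 153, 170, 195, 221, 234, 255, 306, 390, 442, 510, 585, 663, 765, 1105, 1170, 1326, 1530, 1989, 2210, 3315, 3978, 6630, 9945, 19890.
Check each in increasing order: 18849^1 ≡ 18849;  18849^2 ≡ 11650;  18849^3 ≡ 14101;  18849^5 ≡ 16772;  18849^6 ≡ 7765;  18849^9 ≡ 14201;  18849^10 ≡ 1462;  18849^13 ≡ 8586;  18849^15 ≡ 14952;  18849^17 ≡ 5313;  18849^18 ≡ 13443;  18849^26 ≡ 3350;  18849^30 ≡ 7355;  18849^34 ≡ 2640;  18849^39 ≡ 714;  18849^45 ≡ 14512;  18849^51 ≡ 3165;  18849^65 ≡ 4980;  18849^78 ≡ 12521;  18849^85 ≡ 1380;  18849^90 ≡ 12127;  18849^102 ≡ 12052;  18849^117 ≡ 8935;  18849^130 ≡ 16214;  18849^153 ≡ 13533;  18849^170 ≡ 14755;  18849^195 ≡ 8151;  18849^221 ≡ 15398;  18849^234 ≡ 11642;  18849^255 ≡ 13407;  18849^306 ≡ 5652;  18849^390 ≡ 2861;  18849^442 ≡ 17575;  18849^510 ≡ 12573;  18849^585 ≡ 7759;  18849^663 ≡ 2795;  18849^765 ≡ 9877;  18849^1105 ≡ 11246;  18849^1170 ≡ 11915;  18849^1326 ≡ 14753;  18849^1530 ≡ 9665;  18849^1989 ≡ 592;  18849^2210 ≡ 5538;  18849^3315 ≡ 1627;  18849^3978 ≡ 12317;  18849^6630 ≡ 1626;  18849^9945 ≡ 19890;  18849^19890 ≡ 1.
Smallest exponent giving 1 is 19890.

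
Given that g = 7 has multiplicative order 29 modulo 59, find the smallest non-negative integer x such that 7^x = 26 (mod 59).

9

Successive powers of 7 modulo 59:
  7^0=1  7^1=7  7^2=49  7^3=48  7^4=41  7^5=51
  7^6=3  7^7=21  7^8=29  7^9=26
So 7^9 ≡ 26 (mod 59), giving x = 9.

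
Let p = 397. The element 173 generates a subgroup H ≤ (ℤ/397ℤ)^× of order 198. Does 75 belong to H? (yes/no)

75 ∈ ⟨173⟩ iff 75^198 ≡ 1 (mod 397), since |⟨173⟩| = 198.
75^198 mod 397 = 1.
Since 1 = 1, 75 lies in the subgroup.

yes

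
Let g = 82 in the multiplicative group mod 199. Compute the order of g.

66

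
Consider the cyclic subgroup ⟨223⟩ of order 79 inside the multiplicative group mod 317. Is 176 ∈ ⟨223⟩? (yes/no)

176 ∈ ⟨223⟩ iff 176^79 ≡ 1 (mod 317), since |⟨223⟩| = 79.
176^79 mod 317 = 1.
Since 1 = 1, 176 lies in the subgroup.

yes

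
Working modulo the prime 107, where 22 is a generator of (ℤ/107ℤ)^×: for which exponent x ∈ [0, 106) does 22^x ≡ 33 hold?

4

Baby-step giant-step with m = ceil(sqrt(106)) = 11.
Baby table (22^j mod 107 for j=0..10):
  0:1  1:22  2:56  3:55  4:33  5:84  6:29  7:103
  8:19  9:97  10:101
Giant step factor: 22^(-11) ≡ 77 (mod 107).
Scan 33·77^i mod 107 for i = 0, 1, …:
  i=0: 33
Match at i=0, j=4: x = 0·11 + 4 = 4.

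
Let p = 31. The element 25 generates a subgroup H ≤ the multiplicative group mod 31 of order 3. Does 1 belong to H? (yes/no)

⟨25⟩ has order 3; its elements mod 31 are {1, 5, 25}.
1 is in this set.

yes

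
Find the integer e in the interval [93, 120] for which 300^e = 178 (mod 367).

120

Compute 300^93 mod 367 = 45, then multiply by 300 repeatedly:
  300^93=45  300^94=288  300^95=155  300^96=258  300^97=330
  300^98=277  300^99=158  300^100=57  300^101=218  300^102=74
  300^103=180  300^104=51  300^105=253  300^106=298  300^107=219
  300^108=7  300^109=265  300^110=228  300^111=138  300^112=296
  300^113=353  300^114=204  300^115=278  300^116=91  300^117=142
  300^118=28  300^119=326  300^120=178
Found 178 at exponent 120.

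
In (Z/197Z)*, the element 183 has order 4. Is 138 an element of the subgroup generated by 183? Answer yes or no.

138 ∈ ⟨183⟩ iff 138^4 ≡ 1 (mod 197), since |⟨183⟩| = 4.
138^4 mod 197 = 88.
Since 88 ≠ 1, 138 does not lie in the subgroup.

no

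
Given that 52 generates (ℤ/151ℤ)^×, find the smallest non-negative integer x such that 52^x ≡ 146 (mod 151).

127

Baby-step giant-step with m = ceil(sqrt(150)) = 13.
Baby table (52^j mod 151 for j=0..12):
  0:1  1:52  2:137  3:27  4:45  5:75  6:125  7:7
  8:62  9:53  10:38  11:13  12:72
Giant step factor: 52^(-13) ≡ 112 (mod 151).
Scan 146·112^i mod 151 for i = 0, 1, …:
  i=0: 146   i=1: 44   i=2: 96   i=3: 31
  i=4: 150   i=5: 39   i=6: 140   i=7: 127
  i=8: 30   i=9: 38
Match at i=9, j=10: x = 9·13 + 10 = 127.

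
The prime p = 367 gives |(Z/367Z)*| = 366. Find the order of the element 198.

366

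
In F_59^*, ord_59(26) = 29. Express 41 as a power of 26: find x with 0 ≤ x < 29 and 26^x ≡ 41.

Successive powers of 26 modulo 59:
  26^0=1  26^1=26  26^2=27  26^3=53  26^4=21  26^5=15
  26^6=36  26^7=51  26^8=28  26^9=20  26^10=48  26^11=9
  26^12=57  26^13=7  26^14=5  26^15=12  26^16=17  26^17=29
  26^18=46  26^19=16  26^20=3  26^21=19  26^22=22  26^23=41
So 26^23 ≡ 41 (mod 59), giving x = 23.

23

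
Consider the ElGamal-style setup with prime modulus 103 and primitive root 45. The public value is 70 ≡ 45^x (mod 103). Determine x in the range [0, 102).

91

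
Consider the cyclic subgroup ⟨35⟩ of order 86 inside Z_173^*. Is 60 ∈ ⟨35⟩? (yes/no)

60 ∈ ⟨35⟩ iff 60^86 ≡ 1 (mod 173), since |⟨35⟩| = 86.
60^86 mod 173 = 1.
Since 1 = 1, 60 lies in the subgroup.

yes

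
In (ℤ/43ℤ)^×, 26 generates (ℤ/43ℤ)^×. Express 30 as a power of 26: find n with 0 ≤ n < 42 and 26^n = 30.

13

Baby-step giant-step with m = ceil(sqrt(42)) = 7.
Baby table (26^j mod 43 for j=0..6):
  0:1  1:26  2:31  3:32  4:15  5:3  6:35
Giant step factor: 26^(-7) ≡ 37 (mod 43).
Scan 30·37^i mod 43 for i = 0, 1, …:
  i=0: 30   i=1: 35
Match at i=1, j=6: n = 1·7 + 6 = 13.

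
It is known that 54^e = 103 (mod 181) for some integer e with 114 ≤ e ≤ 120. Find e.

Compute 54^114 mod 181 = 64, then multiply by 54 repeatedly:
  54^114=64  54^115=17  54^116=13  54^117=159  54^118=79
  54^119=103
Found 103 at exponent 119.

119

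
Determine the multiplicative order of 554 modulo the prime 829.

414

The order of 554 must divide p − 1 = 828 = 2^2 · 3^2 · 23.
Divisors: 1, 2, 3, 4, 6, 9, 12, 18, 23, 36, 46, 69, 92, 138, 207, 276, 414, 828.
Check each in increasing order: 554^1 ≡ 554;  554^2 ≡ 186;  554^3 ≡ 248;  554^4 ≡ 607;  554^6 ≡ 158;  554^9 ≡ 221;  554^12 ≡ 94;  554^18 ≡ 759;  554^23 ≡ 824;  554^36 ≡ 755;  554^46 ≡ 25;  554^69 ≡ 704;  554^92 ≡ 625;  554^138 ≡ 703;  554^207 ≡ 828;  554^276 ≡ 125;  554^414 ≡ 1.
Smallest exponent giving 1 is 414.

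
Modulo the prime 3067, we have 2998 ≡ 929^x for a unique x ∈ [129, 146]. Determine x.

Compute 929^129 mod 3067 = 243, then multiply by 929 repeatedly:
  929^129=243  929^130=1856  929^131=570  929^132=2006  929^133=1905
  929^134=86  929^135=152  929^136=126  929^137=508  929^138=2681
  929^139=245  929^140=647  929^141=2998
Found 2998 at exponent 141.

141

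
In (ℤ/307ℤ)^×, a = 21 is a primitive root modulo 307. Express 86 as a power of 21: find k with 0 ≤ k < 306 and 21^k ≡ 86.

146

Baby-step giant-step with m = ceil(sqrt(306)) = 18.
Baby table (21^j mod 307 for j=0..17):
  0:1  1:21  2:134  3:51  4:150  5:80  6:145  7:282
  8:89  9:27  10:260  11:241  12:149  13:59  14:11  15:231
  16:246  17:254
Giant step factor: 21^(-18) ≡ 299 (mod 307).
Scan 86·299^i mod 307 for i = 0, 1, …:
  i=0: 86   i=1: 233   i=2: 285   i=3: 176
  i=4: 127   i=5: 212   i=6: 146   i=7: 60
  i=8: 134
Match at i=8, j=2: k = 8·18 + 2 = 146.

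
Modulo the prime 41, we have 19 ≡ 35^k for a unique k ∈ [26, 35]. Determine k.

29

Compute 35^26 mod 41 = 2, then multiply by 35 repeatedly:
  35^26=2  35^27=29  35^28=31  35^29=19
Found 19 at exponent 29.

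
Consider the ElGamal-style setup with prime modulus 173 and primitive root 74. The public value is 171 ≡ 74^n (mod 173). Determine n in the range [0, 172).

Baby-step giant-step with m = ceil(sqrt(172)) = 14.
Baby table (74^j mod 173 for j=0..13):
  0:1  1:74  2:113  3:58  4:140  5:153  6:77  7:162
  8:51  9:141  10:54  11:17  12:47  13:18
Giant step factor: 74^(-14) ≡ 163 (mod 173).
Scan 171·163^i mod 173 for i = 0, 1, …:
  i=0: 171   i=1: 20   i=2: 146   i=3: 97
  i=4: 68   i=5: 12   i=6: 53   i=7: 162
Match at i=7, j=7: n = 7·14 + 7 = 105.

105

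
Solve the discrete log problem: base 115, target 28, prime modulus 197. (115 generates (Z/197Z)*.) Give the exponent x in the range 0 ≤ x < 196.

Baby-step giant-step with m = ceil(sqrt(196)) = 14.
Baby table (115^j mod 197 for j=0..13):
  0:1  1:115  2:26  3:35  4:85  5:122  6:43  7:20
  8:133  9:126  10:109  11:124  12:76  13:72
Giant step factor: 115^(-14) ≡ 33 (mod 197).
Scan 28·33^i mod 197 for i = 0, 1, …:
  i=0: 28   i=1: 136   i=2: 154   i=3: 157
  i=4: 59   i=5: 174   i=6: 29   i=7: 169
  i=8: 61   i=9: 43
Match at i=9, j=6: x = 9·14 + 6 = 132.

132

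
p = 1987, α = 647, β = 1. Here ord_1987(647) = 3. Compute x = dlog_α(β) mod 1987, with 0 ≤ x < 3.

0

Successive powers of 647 modulo 1987:
  647^0=1
So 647^0 ≡ 1 (mod 1987), giving x = 0.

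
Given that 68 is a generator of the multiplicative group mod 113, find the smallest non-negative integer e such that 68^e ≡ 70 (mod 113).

19

Successive powers of 68 modulo 113:
  68^0=1  68^1=68  68^2=104  68^3=66  68^4=81  68^5=84
  68^6=62  68^7=35  68^8=7  68^9=24  68^10=50  68^11=10
  68^12=2  68^13=23  68^14=95  68^15=19  68^16=49  68^17=55
  68^18=11  68^19=70
So 68^19 ≡ 70 (mod 113), giving e = 19.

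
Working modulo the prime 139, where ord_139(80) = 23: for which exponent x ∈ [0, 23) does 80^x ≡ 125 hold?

Successive powers of 80 modulo 139:
  80^0=1  80^1=80  80^2=6  80^3=63  80^4=36  80^5=100
  80^6=77  80^7=44  80^8=45  80^9=125
So 80^9 ≡ 125 (mod 139), giving x = 9.

9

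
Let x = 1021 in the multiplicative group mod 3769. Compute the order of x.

1256

The order of 1021 must divide p − 1 = 3768 = 2^3 · 3 · 157.
Divisors: 1, 2, 3, 4, 6, 8, 12, 24, 157, 314, 471, 628, 942, 1256, 1884, 3768.
Check each in increasing order: 1021^1 ≡ 1021;  1021^2 ≡ 2197;  1021^3 ≡ 582;  1021^4 ≡ 2489;  1021^6 ≡ 3283;  1021^8 ≡ 2654;  1021^12 ≡ 2518;  1021^24 ≡ 866;  1021^157 ≡ 728;  1021^314 ≡ 2324;  1021^471 ≡ 3360;  1021^628 ≡ 3768;  1021^942 ≡ 1445;  1021^1256 ≡ 1.
Smallest exponent giving 1 is 1256.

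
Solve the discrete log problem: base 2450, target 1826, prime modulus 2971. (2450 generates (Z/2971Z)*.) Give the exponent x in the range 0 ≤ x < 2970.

2004

Baby-step giant-step with m = ceil(sqrt(2970)) = 55.
Baby table (2450^j mod 2971 for j=0..54):
  0:1  1:2450  2:1080  3:1810  4:1768  5:2853  6:2058  7:313
  8:332  9:2317  10:2040  11:778  12:1689  13:2418  14:2897  15:2902
  16:297  17:2726  18:2863  19:2790  20:2200  21:606  22:2171  23:860
  24:561  25:1848  26:2767  27:2299  28:2505  29:2135  30:1790  31:304
  32:2050  33:1510  34:605  35:2692  36:2751  37:1722  38:80  39:2885
  40:241  41:2192  42:1803  43:2444  44:1235  45:1272  46:2792  47:1158
  48:2766  49:2820  50:1425  51:325  52:22  53:422  54:2963
Giant step factor: 2450^(-55) ≡ 2142 (mod 2971).
Scan 1826·2142^i mod 2971 for i = 0, 1, …:
  i=0: 1826   i=1: 1456   i=2: 2173   i=3: 1980
  i=4: 1543   i=5: 1354   i=6: 572   i=7: 1172
  i=8: 2900   i=9: 2410     …   i=35: 71
  i=36: 561
Match at i=36, j=24: x = 36·55 + 24 = 2004.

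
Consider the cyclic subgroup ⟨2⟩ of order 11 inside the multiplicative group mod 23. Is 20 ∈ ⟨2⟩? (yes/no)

no

20 ∈ ⟨2⟩ iff 20^11 ≡ 1 (mod 23), since |⟨2⟩| = 11.
20^11 mod 23 = 22.
Since 22 ≠ 1, 20 does not lie in the subgroup.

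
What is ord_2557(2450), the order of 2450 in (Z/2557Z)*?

2556

The order of 2450 must divide p − 1 = 2556 = 2^2 · 3^2 · 71.
Divisors: 1, 2, 3, 4, 6, 9, 12, 18, 36, 71, 142, 213, 284, 426, 639, 852, 1278, 2556.
Check each in increasing order: 2450^1 ≡ 2450;  2450^2 ≡ 1221;  2450^3 ≡ 2317;  2450^4 ≡ 110;  2450^6 ≡ 1346;  2450^9 ≡ 1699;  2450^12 ≡ 1360;  2450^18 ≡ 2305;  2450^36 ≡ 2136;  2450^71 ≡ 1259;  2450^142 ≡ 2298;  2450^213 ≡ 1215;  2450^284 ≡ 599;  2450^426 ≡ 836;  2450^639 ≡ 611;  2450^852 ≡ 835;  2450^1278 ≡ 2556;  2450^2556 ≡ 1.
Smallest exponent giving 1 is 2556.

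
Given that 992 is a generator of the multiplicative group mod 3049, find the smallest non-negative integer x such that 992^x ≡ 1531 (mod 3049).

2997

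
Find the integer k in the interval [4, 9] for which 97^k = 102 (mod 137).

5

Compute 97^4 mod 137 = 18, then multiply by 97 repeatedly:
  97^4=18  97^5=102
Found 102 at exponent 5.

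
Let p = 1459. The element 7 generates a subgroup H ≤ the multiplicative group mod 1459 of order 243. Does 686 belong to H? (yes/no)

686 ∈ ⟨7⟩ iff 686^243 ≡ 1 (mod 1459), since |⟨7⟩| = 243.
686^243 mod 1459 = 1458.
Since 1458 ≠ 1, 686 does not lie in the subgroup.

no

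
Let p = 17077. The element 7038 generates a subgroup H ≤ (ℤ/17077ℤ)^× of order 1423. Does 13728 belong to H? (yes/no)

yes

13728 ∈ ⟨7038⟩ iff 13728^1423 ≡ 1 (mod 17077), since |⟨7038⟩| = 1423.
13728^1423 mod 17077 = 1.
Since 1 = 1, 13728 lies in the subgroup.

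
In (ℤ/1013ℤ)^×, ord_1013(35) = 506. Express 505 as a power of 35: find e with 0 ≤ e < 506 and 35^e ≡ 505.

Baby-step giant-step with m = ceil(sqrt(506)) = 23.
Baby table (35^j mod 1013 for j=0..22):
  0:1  1:35  2:212  3:329  4:372  5:864  6:863  7:828
  8:616  9:287  10:928  11:64  12:214  13:399  14:796  15:509
  16:594  17:530  18:316  19:930  20:134  21:638  22:44
Giant step factor: 35^(-23) ≡ 173 (mod 1013).
Scan 505·173^i mod 1013 for i = 0, 1, …:
  i=0: 505   i=1: 247   i=2: 185   i=3: 602
  i=4: 820   i=5: 40   i=6: 842   i=7: 807
  i=8: 830   i=9: 757   i=10: 284   i=11: 508
  i=12: 766   i=13: 828
Match at i=13, j=7: e = 13·23 + 7 = 306.

306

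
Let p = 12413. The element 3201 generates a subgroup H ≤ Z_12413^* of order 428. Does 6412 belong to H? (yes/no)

6412 ∈ ⟨3201⟩ iff 6412^428 ≡ 1 (mod 12413), since |⟨3201⟩| = 428.
6412^428 mod 12413 = 1.
Since 1 = 1, 6412 lies in the subgroup.

yes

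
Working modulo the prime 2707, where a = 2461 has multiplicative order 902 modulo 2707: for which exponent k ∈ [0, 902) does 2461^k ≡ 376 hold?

Baby-step giant-step with m = ceil(sqrt(902)) = 31.
Baby table (2461^j mod 2707 for j=0..30):
  0:1  1:2461  2:962  3:1564  4:2357  5:2183  6:1675  7:2121
  8:685  9:2031  10:1169  11:2075  12:1173  13:1091  14:2314  15:1933
  16:914  17:2544  18:2200  19:200  20:2233  21:203  22:1495  23:382
  24:773  25:2039  26:1908  27:1650  28:150  29:998  30:829
Giant step factor: 2461^(-31) ≡ 1218 (mod 2707).
Scan 376·1218^i mod 2707 for i = 0, 1, …:
  i=0: 376   i=1: 485   i=2: 604   i=3: 2075
Match at i=3, j=11: k = 3·31 + 11 = 104.

104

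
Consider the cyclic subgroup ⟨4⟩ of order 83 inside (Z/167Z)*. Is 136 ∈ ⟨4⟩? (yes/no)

136 ∈ ⟨4⟩ iff 136^83 ≡ 1 (mod 167), since |⟨4⟩| = 83.
136^83 mod 167 = 166.
Since 166 ≠ 1, 136 does not lie in the subgroup.

no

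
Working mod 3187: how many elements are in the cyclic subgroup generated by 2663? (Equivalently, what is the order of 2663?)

The order of 2663 must divide p − 1 = 3186 = 2 · 3^3 · 59.
Divisors: 1, 2, 3, 6, 9, 18, 27, 54, 59, 118, 177, 354, 531, 1062, 1593, 3186.
Check each in increasing order: 2663^1 ≡ 2663;  2663^2 ≡ 494;  2663^3 ≡ 2478;  2663^6 ≡ 2322;  2663^9 ≡ 1381;  2663^18 ≡ 1335;  2663^27 ≡ 1549;  2663^54 ≡ 2777;  2663^59 ≡ 1014;  2663^118 ≡ 1982;  2663^177 ≡ 1938;  2663^354 ≡ 1558;  2663^531 ≡ 1315;  2663^1062 ≡ 1871;  2663^1593 ≡ 1.
Smallest exponent giving 1 is 1593.

1593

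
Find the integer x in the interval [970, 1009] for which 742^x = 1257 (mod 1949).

993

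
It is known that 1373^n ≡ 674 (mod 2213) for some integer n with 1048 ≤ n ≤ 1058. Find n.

Compute 1373^1048 mod 2213 = 1433, then multiply by 1373 repeatedly:
  1373^1048=1433  1373^1049=152  1373^1050=674
Found 674 at exponent 1050.

1050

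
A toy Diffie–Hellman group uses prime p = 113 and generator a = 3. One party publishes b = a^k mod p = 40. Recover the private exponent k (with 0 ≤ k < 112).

Baby-step giant-step with m = ceil(sqrt(112)) = 11.
Baby table (3^j mod 113 for j=0..10):
  0:1  1:3  2:9  3:27  4:81  5:17  6:51  7:40
  8:7  9:21  10:63
Giant step factor: 3^(-11) ≡ 58 (mod 113).
Scan 40·58^i mod 113 for i = 0, 1, …:
  i=0: 40
Match at i=0, j=7: k = 0·11 + 7 = 7.

7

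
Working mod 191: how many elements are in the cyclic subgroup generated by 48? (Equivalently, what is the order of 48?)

The order of 48 must divide p − 1 = 190 = 2 · 5 · 19.
Divisors: 1, 2, 5, 10, 19, 38, 95, 190.
Check each in increasing order: 48^1 ≡ 48;  48^2 ≡ 12;  48^5 ≡ 36;  48^10 ≡ 150;  48^19 ≡ 39;  48^38 ≡ 184;  48^95 ≡ 1.
Smallest exponent giving 1 is 95.

95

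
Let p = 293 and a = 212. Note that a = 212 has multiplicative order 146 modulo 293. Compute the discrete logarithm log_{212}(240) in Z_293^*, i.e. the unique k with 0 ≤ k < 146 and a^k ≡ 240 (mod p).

Baby-step giant-step with m = ceil(sqrt(146)) = 13.
Baby table (212^j mod 293 for j=0..12):
  0:1  1:212  2:115  3:61  4:40  5:276  6:205  7:96
  8:135  9:199  10:289  11:31  12:126
Giant step factor: 212^(-13) ≡ 6 (mod 293).
Scan 240·6^i mod 293 for i = 0, 1, …:
  i=0: 240   i=1: 268   i=2: 143   i=3: 272
  i=4: 167   i=5: 123   i=6: 152   i=7: 33
  i=8: 198   i=9: 16   i=10: 96
Match at i=10, j=7: k = 10·13 + 7 = 137.

137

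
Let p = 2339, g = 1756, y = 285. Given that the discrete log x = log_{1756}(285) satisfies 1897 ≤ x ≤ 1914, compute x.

1910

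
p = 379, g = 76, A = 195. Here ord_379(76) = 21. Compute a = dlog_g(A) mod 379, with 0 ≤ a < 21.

Successive powers of 76 modulo 379:
  76^0=1  76^1=76  76^2=91  76^3=94  76^4=322  76^5=216
  76^6=119  76^7=327  76^8=217  76^9=195
So 76^9 ≡ 195 (mod 379), giving a = 9.

9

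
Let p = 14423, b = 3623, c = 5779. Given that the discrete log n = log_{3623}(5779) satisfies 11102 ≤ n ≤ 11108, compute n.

Compute 3623^11102 mod 14423 = 4866, then multiply by 3623 repeatedly:
  3623^11102=4866  3623^11103=4612  3623^11104=7442  3623^11105=5779
Found 5779 at exponent 11105.

11105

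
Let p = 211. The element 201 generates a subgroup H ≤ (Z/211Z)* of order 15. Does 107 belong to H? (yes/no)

yes

⟨201⟩ has order 15; its elements mod 211 are {1, 14, 19, 21, 55, 71, 83, 100, 107, 134, 137, 150, 188, 196, 201}.
107 is in this set.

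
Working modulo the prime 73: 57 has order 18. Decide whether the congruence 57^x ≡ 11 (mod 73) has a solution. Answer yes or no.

⟨57⟩ has order 18; its elements mod 73 are {1, 2, 4, 8, 9, 16, 18, 32, 36, 37, 41, 55, 57, 64, 65, 69, 71, 72}.
11 is not in this set.

no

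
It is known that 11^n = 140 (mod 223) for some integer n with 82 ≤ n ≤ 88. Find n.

85

Compute 11^82 mod 223 = 203, then multiply by 11 repeatedly:
  11^82=203  11^83=3  11^84=33  11^85=140
Found 140 at exponent 85.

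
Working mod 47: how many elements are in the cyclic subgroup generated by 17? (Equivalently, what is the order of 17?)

The order of 17 must divide p − 1 = 46 = 2 · 23.
Divisors: 1, 2, 23, 46.
Check each in increasing order: 17^1 ≡ 17;  17^2 ≡ 7;  17^23 ≡ 1.
Smallest exponent giving 1 is 23.

23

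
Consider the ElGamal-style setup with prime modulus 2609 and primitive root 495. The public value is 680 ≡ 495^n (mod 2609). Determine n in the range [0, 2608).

Baby-step giant-step with m = ceil(sqrt(2608)) = 52.
Baby table (495^j mod 2609 for j=0..51):
  0:1  1:495  2:2388  3:183  4:1879  5:1301  6:2181  7:2078
  8:664  9:2555  10:1969  11:1498  12:554  13:285  14:189  15:2240
  16:2584  17:670  18:307  19:643  20:2596  21:1392  22:264  23:230
  24:1663  25:1350  26:346  27:1685  28:1804  29:702  30:493  31:1398
  32:625  33:1513  34:152  35:2188  36:325  37:1726  38:1227  39:2077
  40:169  41:167  42:1786  43:2228  44:1862  45:713  46:720  47:1576
  48:29  49:1310  50:1418  51:89
Giant step factor: 495^(-52) ≡ 2180 (mod 2609).
Scan 680·2180^i mod 2609 for i = 0, 1, …:
  i=0: 680   i=1: 488   i=2: 1977   i=3: 2401
  i=4: 526   i=5: 1329   i=6: 1230   i=7: 1957
  i=8: 545   i=9: 1005     …   i=38: 1884
  i=39: 554
Match at i=39, j=12: n = 39·52 + 12 = 2040.

2040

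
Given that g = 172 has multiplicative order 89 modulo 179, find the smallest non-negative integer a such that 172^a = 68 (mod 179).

Baby-step giant-step with m = ceil(sqrt(89)) = 10.
Baby table (172^j mod 179 for j=0..9):
  0:1  1:172  2:49  3:15  4:74  5:19  6:46  7:36
  8:106  9:153
Giant step factor: 172^(-10) ≡ 60 (mod 179).
Scan 68·60^i mod 179 for i = 0, 1, …:
  i=0: 68   i=1: 142   i=2: 107   i=3: 155
  i=4: 171   i=5: 57   i=6: 19
Match at i=6, j=5: a = 6·10 + 5 = 65.

65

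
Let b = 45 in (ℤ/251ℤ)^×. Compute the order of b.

The order of 45 must divide p − 1 = 250 = 2 · 5^3.
Divisors: 1, 2, 5, 10, 25, 50, 125, 250.
Check each in increasing order: 45^1 ≡ 45;  45^2 ≡ 17;  45^5 ≡ 204;  45^10 ≡ 201;  45^25 ≡ 219;  45^50 ≡ 20;  45^125 ≡ 1.
Smallest exponent giving 1 is 125.

125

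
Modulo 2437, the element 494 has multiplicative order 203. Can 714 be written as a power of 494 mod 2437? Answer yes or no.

714 ∈ ⟨494⟩ iff 714^203 ≡ 1 (mod 2437), since |⟨494⟩| = 203.
714^203 mod 2437 = 1.
Since 1 = 1, 714 lies in the subgroup.

yes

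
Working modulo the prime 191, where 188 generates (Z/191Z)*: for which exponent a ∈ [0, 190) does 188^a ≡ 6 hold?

80

Baby-step giant-step with m = ceil(sqrt(190)) = 14.
Baby table (188^j mod 191 for j=0..13):
  0:1  1:188  2:9  3:164  4:81  5:139  6:156  7:105
  8:67  9:181  10:30  11:101  12:79  13:145
Giant step factor: 188^(-14) ≡ 18 (mod 191).
Scan 6·18^i mod 191 for i = 0, 1, …:
  i=0: 6   i=1: 108   i=2: 34   i=3: 39
  i=4: 129   i=5: 30
Match at i=5, j=10: a = 5·14 + 10 = 80.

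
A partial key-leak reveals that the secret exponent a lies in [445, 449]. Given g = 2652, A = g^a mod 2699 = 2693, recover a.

Compute 2652^445 mod 2699 = 2412, then multiply by 2652 repeatedly:
  2652^445=2412  2652^446=2693
Found 2693 at exponent 446.

446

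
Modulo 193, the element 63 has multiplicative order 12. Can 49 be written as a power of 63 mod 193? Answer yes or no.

yes

⟨63⟩ has order 12; its elements mod 193 are {1, 49, 63, 81, 84, 85, 108, 109, 112, 130, 144, 192}.
49 is in this set.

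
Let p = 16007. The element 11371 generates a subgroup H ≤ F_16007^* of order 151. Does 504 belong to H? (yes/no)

yes

504 ∈ ⟨11371⟩ iff 504^151 ≡ 1 (mod 16007), since |⟨11371⟩| = 151.
504^151 mod 16007 = 1.
Since 1 = 1, 504 lies in the subgroup.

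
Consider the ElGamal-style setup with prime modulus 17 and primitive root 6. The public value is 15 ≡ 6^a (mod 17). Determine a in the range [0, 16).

10

Successive powers of 6 modulo 17:
  6^0=1  6^1=6  6^2=2  6^3=12  6^4=4  6^5=7
  6^6=8  6^7=14  6^8=16  6^9=11  6^10=15
So 6^10 ≡ 15 (mod 17), giving a = 10.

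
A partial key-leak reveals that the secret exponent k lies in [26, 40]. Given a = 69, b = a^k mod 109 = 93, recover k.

30

Compute 69^26 mod 109 = 100, then multiply by 69 repeatedly:
  69^26=100  69^27=33  69^28=97  69^29=44  69^30=93
Found 93 at exponent 30.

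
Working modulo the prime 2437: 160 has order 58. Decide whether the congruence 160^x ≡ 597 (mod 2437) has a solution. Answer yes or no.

yes

597 ∈ ⟨160⟩ iff 597^58 ≡ 1 (mod 2437), since |⟨160⟩| = 58.
597^58 mod 2437 = 1.
Since 1 = 1, 597 lies in the subgroup.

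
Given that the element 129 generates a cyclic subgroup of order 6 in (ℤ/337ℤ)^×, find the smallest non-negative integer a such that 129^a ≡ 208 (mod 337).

Successive powers of 129 modulo 337:
  129^0=1  129^1=129  129^2=128  129^3=336  129^4=208
So 129^4 ≡ 208 (mod 337), giving a = 4.

4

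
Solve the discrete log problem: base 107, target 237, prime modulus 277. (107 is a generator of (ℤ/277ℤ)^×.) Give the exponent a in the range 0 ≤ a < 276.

32

Baby-step giant-step with m = ceil(sqrt(276)) = 17.
Baby table (107^j mod 277 for j=0..16):
  0:1  1:107  2:92  3:149  4:154  5:135  6:41  7:232
  8:171  9:15  10:220  11:272  12:19  13:94  14:86  15:61
  16:156
Giant step factor: 107^(-17) ≡ 227 (mod 277).
Scan 237·227^i mod 277 for i = 0, 1, …:
  i=0: 237   i=1: 61
Match at i=1, j=15: a = 1·17 + 15 = 32.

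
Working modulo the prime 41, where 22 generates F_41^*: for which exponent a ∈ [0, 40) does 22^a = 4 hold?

28

Successive powers of 22 modulo 41:
  22^0=1  22^1=22  22^2=33  22^3=29  22^4=23  22^5=14
  22^6=21  22^7=11  22^8=37  22^9=35  22^10=32  22^11=7
  22^12=31  22^13=26  22^14=39  22^15=38  22^16=16  22^17=24
  22^18=36  22^19=13  22^20=40  22^21=19  22^22=8  22^23=12
  22^24=18  22^25=27  22^26=20  22^27=30  22^28=4
So 22^28 ≡ 4 (mod 41), giving a = 28.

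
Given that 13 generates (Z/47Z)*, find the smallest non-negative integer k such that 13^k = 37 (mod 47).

8

Baby-step giant-step with m = ceil(sqrt(46)) = 7.
Baby table (13^j mod 47 for j=0..6):
  0:1  1:13  2:28  3:35  4:32  5:40  6:3
Giant step factor: 13^(-7) ≡ 41 (mod 47).
Scan 37·41^i mod 47 for i = 0, 1, …:
  i=0: 37   i=1: 13
Match at i=1, j=1: k = 1·7 + 1 = 8.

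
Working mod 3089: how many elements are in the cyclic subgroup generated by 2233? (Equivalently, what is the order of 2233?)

The order of 2233 must divide p − 1 = 3088 = 2^4 · 193.
Divisors: 1, 2, 4, 8, 16, 193, 386, 772, 1544, 3088.
Check each in increasing order: 2233^1 ≡ 2233;  2233^2 ≡ 643;  2233^4 ≡ 2612;  2233^8 ≡ 2032;  2233^16 ≡ 2120;  2233^193 ≡ 709;  2233^386 ≡ 2263;  2233^772 ≡ 2696;  2233^1544 ≡ 3088;  2233^3088 ≡ 1.
Smallest exponent giving 1 is 3088.

3088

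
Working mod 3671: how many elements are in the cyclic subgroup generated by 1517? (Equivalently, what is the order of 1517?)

The order of 1517 must divide p − 1 = 3670 = 2 · 5 · 367.
Divisors: 1, 2, 5, 10, 367, 734, 1835, 3670.
Check each in increasing order: 1517^1 ≡ 1517;  1517^2 ≡ 3243;  1517^5 ≡ 2770;  1517^10 ≡ 510;  1517^367 ≡ 3542;  1517^734 ≡ 1957;  1517^1835 ≡ 1.
Smallest exponent giving 1 is 1835.

1835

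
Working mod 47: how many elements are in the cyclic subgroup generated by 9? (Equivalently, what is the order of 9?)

23

The order of 9 must divide p − 1 = 46 = 2 · 23.
Divisors: 1, 2, 23, 46.
Check each in increasing order: 9^1 ≡ 9;  9^2 ≡ 34;  9^23 ≡ 1.
Smallest exponent giving 1 is 23.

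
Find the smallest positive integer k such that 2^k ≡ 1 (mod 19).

18

The order of 2 must divide p − 1 = 18 = 2 · 3^2.
Divisors: 1, 2, 3, 6, 9, 18.
Check each in increasing order: 2^1 ≡ 2;  2^2 ≡ 4;  2^3 ≡ 8;  2^6 ≡ 7;  2^9 ≡ 18;  2^18 ≡ 1.
Smallest exponent giving 1 is 18.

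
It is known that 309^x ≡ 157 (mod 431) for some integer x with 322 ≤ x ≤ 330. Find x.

Compute 309^322 mod 431 = 22, then multiply by 309 repeatedly:
  309^322=22  309^323=333  309^324=319  309^325=303  309^326=100
  309^327=299  309^328=157
Found 157 at exponent 328.

328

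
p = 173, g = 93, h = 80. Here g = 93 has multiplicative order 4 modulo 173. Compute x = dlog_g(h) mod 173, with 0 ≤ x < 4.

3

Successive powers of 93 modulo 173:
  93^0=1  93^1=93  93^2=172  93^3=80
So 93^3 ≡ 80 (mod 173), giving x = 3.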